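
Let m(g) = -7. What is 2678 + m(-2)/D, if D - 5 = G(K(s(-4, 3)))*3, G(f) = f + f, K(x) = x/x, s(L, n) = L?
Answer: 29451/11 ≈ 2677.4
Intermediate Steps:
K(x) = 1
G(f) = 2*f
D = 11 (D = 5 + (2*1)*3 = 5 + 2*3 = 5 + 6 = 11)
2678 + m(-2)/D = 2678 - 7/11 = 29451/11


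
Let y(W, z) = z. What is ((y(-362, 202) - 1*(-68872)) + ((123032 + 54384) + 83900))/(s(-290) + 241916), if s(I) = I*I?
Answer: 18355/18112 ≈ 1.0134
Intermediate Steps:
s(I) = I²
((y(-362, 202) - 1*(-68872)) + ((123032 + 54384) + 83900))/(s(-290) + 241916) = ((202 - 1*(-68872)) + ((123032 + 54384) + 83900))/((-290)² + 241916) = ((202 + 68872) + (177416 + 83900))/(84100 + 241916) = (69074 + 261316)/326016 = 330390*(1/326016) = 18355/18112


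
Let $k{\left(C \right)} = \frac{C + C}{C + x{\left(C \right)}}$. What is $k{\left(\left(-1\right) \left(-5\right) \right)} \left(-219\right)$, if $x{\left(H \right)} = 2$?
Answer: $- \frac{2190}{7} \approx -312.86$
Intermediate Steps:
$k{\left(C \right)} = \frac{2 C}{2 + C}$ ($k{\left(C \right)} = \frac{C + C}{C + 2} = \frac{2 C}{2 + C}$)
$k{\left(\left(-1\right) \left(-5\right) \right)} \left(-219\right) = \frac{2 \left(\left(-1\right) \left(-5\right)\right)}{2 - -5} \left(-219\right) = 2 \cdot 5 \frac{1}{2 + 5} \left(-219\right) = 2 \cdot 5 \cdot \frac{1}{7} \left(-219\right) = \frac{10}{7} \left(-219\right) = - \frac{2190}{7}$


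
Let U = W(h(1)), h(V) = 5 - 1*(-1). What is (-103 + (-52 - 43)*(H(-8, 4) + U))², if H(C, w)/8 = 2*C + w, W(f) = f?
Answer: 71351809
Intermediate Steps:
h(V) = 6 (h(V) = 5 + 1 = 6)
H(C, w) = 8*w + 16*C (H(C, w) = 8*(2*C + w) = 8*(w + 2*C) = 8*w + 16*C)
U = 6
(-103 + (-52 - 43)*(H(-8, 4) + U))² = (-103 + (-52 - 43)*((8*4 + 16*(-8)) + 6))² = (-103 - 95*((32 - 128) + 6))² = (-103 - 95*(-96 + 6))² = (-103 - 95*(-90))² = (-103 + 8550)² = 8447² = 71351809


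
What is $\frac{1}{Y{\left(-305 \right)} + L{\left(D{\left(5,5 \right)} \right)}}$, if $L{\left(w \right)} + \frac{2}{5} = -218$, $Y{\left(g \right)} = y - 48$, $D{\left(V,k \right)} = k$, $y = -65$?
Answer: $- \frac{5}{1657} \approx -0.0030175$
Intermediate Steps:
$Y{\left(g \right)} = -113$ ($Y{\left(g \right)} = -65 - 48 = -113$)
$L{\left(w \right)} = - \frac{1092}{5}$ ($L{\left(w \right)} = - \frac{2}{5} - 218 = - \frac{1092}{5}$)
$\frac{1}{Y{\left(-305 \right)} + L{\left(D{\left(5,5 \right)} \right)}} = \frac{1}{-113 - \frac{1092}{5}} = \frac{1}{- \frac{1657}{5}} = - \frac{5}{1657}$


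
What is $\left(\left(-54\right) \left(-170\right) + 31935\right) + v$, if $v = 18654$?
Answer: $59769$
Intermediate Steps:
$\left(\left(-54\right) \left(-170\right) + 31935\right) + v = \left(\left(-54\right) \left(-170\right) + 31935\right) + 18654 = \left(9180 + 31935\right) + 18654 = 41115 + 18654 = 59769$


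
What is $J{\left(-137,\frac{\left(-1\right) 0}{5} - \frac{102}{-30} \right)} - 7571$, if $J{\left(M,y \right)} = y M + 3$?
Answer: $- \frac{40169}{5} \approx -8033.8$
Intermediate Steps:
$J{\left(M,y \right)} = 3 + M y$ ($J{\left(M,y \right)} = M y + 3 = 3 + M y$)
$J{\left(-137,\frac{\left(-1\right) 0}{5} - \frac{102}{-30} \right)} - 7571 = \left(3 - 137 \left(\frac{\left(-1\right) 0}{5} - \frac{102}{-30}\right)\right) - 7571 = \left(3 - 137 \left(0 \cdot \frac{1}{5} - - \frac{17}{5}\right)\right) - 7571 = \left(3 - 137 \left(0 + \frac{17}{5}\right)\right) - 7571 = \left(3 - \frac{2329}{5}\right) - 7571 = - \frac{2314}{5} - 7571 = - \frac{40169}{5}$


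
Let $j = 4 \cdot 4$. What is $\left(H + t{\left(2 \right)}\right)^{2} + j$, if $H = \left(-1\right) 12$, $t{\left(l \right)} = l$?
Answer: $116$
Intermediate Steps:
$H = -12$
$j = 16$
$\left(H + t{\left(2 \right)}\right)^{2} + j = \left(-12 + 2\right)^{2} + 16 = \left(-10\right)^{2} + 16 = 100 + 16 = 116$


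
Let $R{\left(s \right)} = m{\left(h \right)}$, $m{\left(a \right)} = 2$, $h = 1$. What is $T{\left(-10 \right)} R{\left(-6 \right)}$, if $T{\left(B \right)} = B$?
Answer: $-20$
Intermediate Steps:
$R{\left(s \right)} = 2$
$T{\left(-10 \right)} R{\left(-6 \right)} = \left(-10\right) 2 = -20$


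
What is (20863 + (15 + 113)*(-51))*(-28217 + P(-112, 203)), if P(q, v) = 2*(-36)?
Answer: -405522815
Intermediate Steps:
P(q, v) = -72
(20863 + (15 + 113)*(-51))*(-28217 + P(-112, 203)) = (20863 + (15 + 113)*(-51))*(-28217 - 72) = (20863 + 128*(-51))*(-28289) = (20863 - 6528)*(-28289) = 14335*(-28289) = -405522815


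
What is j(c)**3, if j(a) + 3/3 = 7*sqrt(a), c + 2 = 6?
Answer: 2197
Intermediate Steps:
c = 4 (c = -2 + 6 = 4)
j(a) = -1 + 7*sqrt(a)
j(c)**3 = (-1 + 7*sqrt(4))**3 = (-1 + 7*2)**3 = (-1 + 14)**3 = 13**3 = 2197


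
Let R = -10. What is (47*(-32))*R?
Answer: 15040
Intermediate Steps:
(47*(-32))*R = (47*(-32))*(-10) = -1504*(-10) = 15040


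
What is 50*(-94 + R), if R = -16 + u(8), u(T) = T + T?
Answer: -4700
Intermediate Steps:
u(T) = 2*T
R = 0 (R = -16 + 2*8 = -16 + 16 = 0)
50*(-94 + R) = 50*(-94 + 0) = 50*(-94) = -4700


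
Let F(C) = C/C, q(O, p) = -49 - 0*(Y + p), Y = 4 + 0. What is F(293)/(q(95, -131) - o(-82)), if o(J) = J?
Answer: 1/33 ≈ 0.030303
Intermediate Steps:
Y = 4
q(O, p) = -49 (q(O, p) = -49 - 0*(4 + p) = -49 - 1*0 = -49 + 0 = -49)
F(C) = 1
F(293)/(q(95, -131) - o(-82)) = 1/(-49 - 1*(-82)) = 1/(-49 + 82) = 1/33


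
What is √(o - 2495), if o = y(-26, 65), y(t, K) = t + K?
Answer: 2*I*√614 ≈ 49.558*I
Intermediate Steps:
y(t, K) = K + t
o = 39 (o = 65 - 26 = 39)
√(o - 2495) = √(39 - 2495) = √(-2456) = 2*I*√614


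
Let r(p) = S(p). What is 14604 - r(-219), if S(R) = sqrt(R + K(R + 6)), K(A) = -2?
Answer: 14604 - I*sqrt(221) ≈ 14604.0 - 14.866*I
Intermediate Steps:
S(R) = sqrt(-2 + R) (S(R) = sqrt(R - 2) = sqrt(-2 + R))
r(p) = sqrt(-2 + p)
14604 - r(-219) = 14604 - sqrt(-2 - 219) = 14604 - sqrt(-221) = 14604 - I*sqrt(221)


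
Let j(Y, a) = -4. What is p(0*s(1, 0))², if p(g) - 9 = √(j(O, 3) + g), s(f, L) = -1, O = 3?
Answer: 77 + 36*I ≈ 77.0 + 36.0*I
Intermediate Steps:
p(g) = 9 + √(-4 + g)
p(0*s(1, 0))² = (9 + √(-4 + 0*(-1)))² = (9 + √(-4 + 0))² = (9 + √(-4))² = (9 + 2*I)²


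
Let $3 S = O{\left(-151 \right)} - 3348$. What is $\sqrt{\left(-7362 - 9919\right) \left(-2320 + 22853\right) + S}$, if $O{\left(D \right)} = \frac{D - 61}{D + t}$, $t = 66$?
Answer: $\frac{i \sqrt{23072943528165}}{255} \approx 18837.0 i$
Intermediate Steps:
$O{\left(D \right)} = \frac{-61 + D}{66 + D}$ ($O{\left(D \right)} = \frac{D - 61}{D + 66} = \frac{-61 + D}{66 + D}$)
$S = - \frac{284368}{255}$ ($S = \frac{\frac{-61 - 151}{66 - 151} - 3348}{3} = \frac{\frac{1}{-85} \left(-212\right) - 3348}{3} = \frac{\left(- \frac{1}{85}\right) \left(-212\right) - 3348}{3} = \frac{\frac{212}{85} - 3348}{3} = \frac{1}{3} \left(- \frac{284368}{85}\right) = - \frac{284368}{255} \approx -1115.2$)
$\sqrt{\left(-7362 - 9919\right) \left(-2320 + 22853\right) + S} = \sqrt{\left(-7362 - 9919\right) \left(-2320 + 22853\right) - \frac{284368}{255}} = \sqrt{\left(-17281\right) 20533 - \frac{284368}{255}} = \sqrt{-354830773 - \frac{284368}{255}} = \sqrt{- \frac{90482131483}{255}} = \frac{i \sqrt{23072943528165}}{255}$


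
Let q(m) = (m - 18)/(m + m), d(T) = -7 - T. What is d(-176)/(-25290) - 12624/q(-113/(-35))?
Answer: 72152889587/13074930 ≈ 5518.4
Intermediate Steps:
q(m) = (-18 + m)/(2*m) (q(m) = (-18 + m)/((2*m)) = (-18 + m)*(1/(2*m)) = (-18 + m)/(2*m))
d(-176)/(-25290) - 12624/q(-113/(-35)) = (-7 - 1*(-176))/(-25290) - 12624*226/(35*(-18 - 113/(-35))) = (-7 + 176)*(-1/25290) - 12624*226/(35*(-18 - 113*(-1/35))) = 169*(-1/25290) - 12624*226/(35*(-18 + 113/35)) = -169/25290 - 12624/((1/2)*(35/113)*(-517/35)) = -169/25290 - 12624/(-517/226) = -169/25290 - 12624*(-226/517) = -169/25290 + 2853024/517 = 72152889587/13074930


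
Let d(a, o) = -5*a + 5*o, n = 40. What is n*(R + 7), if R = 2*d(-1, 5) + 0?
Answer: 2680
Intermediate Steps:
R = 60 (R = 2*(-5*(-1) + 5*5) + 0 = 2*(5 + 25) + 0 = 2*30 + 0 = 60 + 0 = 60)
n*(R + 7) = 40*(60 + 7) = 40*67 = 2680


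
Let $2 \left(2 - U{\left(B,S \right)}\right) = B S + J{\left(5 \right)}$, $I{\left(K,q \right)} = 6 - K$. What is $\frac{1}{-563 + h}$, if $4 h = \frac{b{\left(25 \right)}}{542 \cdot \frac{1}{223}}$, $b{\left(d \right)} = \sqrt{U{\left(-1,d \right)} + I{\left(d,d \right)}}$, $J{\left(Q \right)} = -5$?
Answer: $- \frac{1323113056}{744912700257} - \frac{241732 i \sqrt{2}}{744912700257} \approx -0.0017762 - 4.5893 \cdot 10^{-7} i$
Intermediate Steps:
$U{\left(B,S \right)} = \frac{9}{2} - \frac{B S}{2}$ ($U{\left(B,S \right)} = 2 - \frac{B S - 5}{2} = 2 - \frac{-5 + B S}{2} = 2 - \left(- \frac{5}{2} + \frac{B S}{2}\right) = \frac{9}{2} - \frac{B S}{2}$)
$b{\left(d \right)} = \sqrt{\frac{21}{2} - \frac{d}{2}}$ ($b{\left(d \right)} = \sqrt{\left(\frac{9}{2} - - \frac{d}{2}\right) - \left(-6 + d\right)} = \sqrt{\left(\frac{9}{2} + \frac{d}{2}\right) - \left(-6 + d\right)} = \sqrt{\frac{21}{2} - \frac{d}{2}}$)
$h = \frac{223 i \sqrt{2}}{2168}$ ($h = \frac{\frac{\sqrt{42 - 50}}{2} \frac{1}{542 \cdot \frac{1}{223}}}{4} = \frac{\frac{\sqrt{-8}}{2} \frac{1}{\frac{542}{223}}}{4} = \frac{\frac{2 i \sqrt{2}}{2} \cdot \frac{223}{542}}{4} = \frac{i \sqrt{2} \cdot \frac{223}{542}}{4} = \frac{\frac{223}{542} i \sqrt{2}}{4} = \frac{223 i \sqrt{2}}{2168} \approx 0.14547 i$)
$\frac{1}{-563 + h} = \frac{1}{-563 + \frac{223 i \sqrt{2}}{2168}}$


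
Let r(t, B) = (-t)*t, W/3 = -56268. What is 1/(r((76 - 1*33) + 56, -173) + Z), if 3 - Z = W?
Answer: 1/159006 ≈ 6.2891e-6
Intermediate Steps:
W = -168804 (W = 3*(-56268) = -168804)
r(t, B) = -t**2
Z = 168807 (Z = 3 - 1*(-168804) = 3 + 168804 = 168807)
1/(r((76 - 1*33) + 56, -173) + Z) = 1/(-((76 - 1*33) + 56)**2 + 168807) = 1/(-((76 - 33) + 56)**2 + 168807) = 1/(-(43 + 56)**2 + 168807) = 1/(-1*99**2 + 168807) = 1/(-1*9801 + 168807) = 1/(-9801 + 168807) = 1/159006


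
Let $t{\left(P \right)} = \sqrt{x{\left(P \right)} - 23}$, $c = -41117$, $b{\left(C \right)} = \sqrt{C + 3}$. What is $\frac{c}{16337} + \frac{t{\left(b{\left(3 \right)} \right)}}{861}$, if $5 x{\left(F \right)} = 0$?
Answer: $- \frac{41117}{16337} + \frac{i \sqrt{23}}{861} \approx -2.5168 + 0.0055701 i$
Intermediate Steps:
$b{\left(C \right)} = \sqrt{3 + C}$
$x{\left(F \right)} = 0$ ($x{\left(F \right)} = \frac{1}{5} \cdot 0 = 0$)
$t{\left(P \right)} = i \sqrt{23}$ ($t{\left(P \right)} = \sqrt{0 - 23} = \sqrt{-23} = i \sqrt{23}$)
$\frac{c}{16337} + \frac{t{\left(b{\left(3 \right)} \right)}}{861} = - \frac{41117}{16337} + \frac{i \sqrt{23}}{861}$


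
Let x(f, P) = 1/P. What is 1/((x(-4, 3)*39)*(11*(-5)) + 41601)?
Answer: 1/40886 ≈ 2.4458e-5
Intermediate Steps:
1/((x(-4, 3)*39)*(11*(-5)) + 41601) = 1/((39/3)*(11*(-5)) + 41601) = 1/(((⅓)*39)*(-55) + 41601) = 1/(13*(-55) + 41601) = 1/(-715 + 41601) = 1/40886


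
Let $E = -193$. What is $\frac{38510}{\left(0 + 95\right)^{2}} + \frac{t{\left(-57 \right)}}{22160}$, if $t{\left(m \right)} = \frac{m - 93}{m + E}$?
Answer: $\frac{170677403}{39998800} \approx 4.2671$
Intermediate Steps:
$t{\left(m \right)} = \frac{-93 + m}{-193 + m}$ ($t{\left(m \right)} = \frac{m - 93}{m - 193} = \frac{-93 + m}{-193 + m}$)
$\frac{38510}{\left(0 + 95\right)^{2}} + \frac{t{\left(-57 \right)}}{22160} = \frac{38510}{\left(0 + 95\right)^{2}} + \frac{\frac{1}{-193 - 57} \left(-93 - 57\right)}{22160} = \frac{38510}{95^{2}} + \frac{1}{-250} \left(-150\right) \frac{1}{22160} = \frac{38510}{9025} + \left(- \frac{1}{250}\right) \left(-150\right) \frac{1}{22160} = 38510 \cdot \frac{1}{9025} + \frac{3}{5} \cdot \frac{1}{22160} = \frac{7702}{1805} + \frac{3}{110800} = \frac{170677403}{39998800}$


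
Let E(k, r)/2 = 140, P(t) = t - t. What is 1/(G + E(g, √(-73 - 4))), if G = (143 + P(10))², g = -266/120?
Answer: 1/20729 ≈ 4.8242e-5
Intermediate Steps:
P(t) = 0
g = -133/60 (g = -266*1/120 = -133/60 ≈ -2.2167)
E(k, r) = 280 (E(k, r) = 2*140 = 280)
G = 20449 (G = (143 + 0)² = 143² = 20449)
1/(G + E(g, √(-73 - 4))) = 1/(20449 + 280) = 1/20729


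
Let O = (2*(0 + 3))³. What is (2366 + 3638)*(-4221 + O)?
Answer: -24046020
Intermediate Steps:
O = 216 (O = (2*3)³ = 6³ = 216)
(2366 + 3638)*(-4221 + O) = (2366 + 3638)*(-4221 + 216) = 6004*(-4005) = -24046020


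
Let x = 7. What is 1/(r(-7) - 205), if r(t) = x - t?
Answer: -1/191 ≈ -0.0052356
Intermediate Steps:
r(t) = 7 - t
1/(r(-7) - 205) = 1/((7 - 1*(-7)) - 205) = 1/((7 + 7) - 205) = 1/(14 - 205) = 1/(-191) = -1/191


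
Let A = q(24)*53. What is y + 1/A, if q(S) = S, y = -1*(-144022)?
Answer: 183195985/1272 ≈ 1.4402e+5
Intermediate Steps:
y = 144022
A = 1272 (A = 24*53 = 1272)
y + 1/A = 144022 + 1/1272 = 183195985/1272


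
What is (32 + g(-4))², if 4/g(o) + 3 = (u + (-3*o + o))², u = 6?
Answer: 38192400/37249 ≈ 1025.3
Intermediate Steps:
g(o) = 4/(-3 + (6 - 2*o)²) (g(o) = 4/(-3 + (6 + (-3*o + o))²) = 4/(-3 + (6 - 2*o)²))
(32 + g(-4))² = (32 + 4/(-3 + 4*(-3 - 4)²))² = (32 + 4/(-3 + 4*(-7)²))² = (32 + 4/(-3 + 4*49))² = (32 + 4/(-3 + 196))² = (32 + 4/193)² = (6180/193)² = 38192400/37249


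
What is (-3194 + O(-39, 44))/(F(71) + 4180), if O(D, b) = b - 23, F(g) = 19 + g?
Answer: -3173/4270 ≈ -0.74309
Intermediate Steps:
O(D, b) = -23 + b
(-3194 + O(-39, 44))/(F(71) + 4180) = (-3194 + (-23 + 44))/((19 + 71) + 4180) = (-3194 + 21)/(90 + 4180) = -3173/4270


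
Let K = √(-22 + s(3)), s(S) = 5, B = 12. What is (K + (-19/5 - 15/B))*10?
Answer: -101/2 + 10*I*√17 ≈ -50.5 + 41.231*I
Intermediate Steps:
K = I*√17 (K = √(-22 + 5) = √(-17) = I*√17 ≈ 4.1231*I)
(K + (-19/5 - 15/B))*10 = (I*√17 + (-19/5 - 15/12))*10 = (I*√17 + (-19*⅕ - 15*1/12))*10 = (I*√17 + (-19/5 - 5/4))*10 = (I*√17 - 101/20)*10 = (-101/20 + I*√17)*10 = -101/2 + 10*I*√17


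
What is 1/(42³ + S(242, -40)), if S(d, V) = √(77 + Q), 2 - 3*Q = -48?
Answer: 222264/16467094951 - √843/16467094951 ≈ 1.3496e-5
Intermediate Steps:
Q = 50/3 (Q = ⅔ - ⅓*(-48) = ⅔ + 16 = 50/3 ≈ 16.667)
S(d, V) = √843/3 (S(d, V) = √(77 + 50/3) = √(281/3) = √843/3)
1/(42³ + S(242, -40)) = 1/(42³ + √843/3) = 1/(74088 + √843/3)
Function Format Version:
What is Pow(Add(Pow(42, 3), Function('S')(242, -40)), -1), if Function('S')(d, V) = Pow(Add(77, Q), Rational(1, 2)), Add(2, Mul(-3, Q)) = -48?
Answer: Add(Rational(222264, 16467094951), Mul(Rational(-1, 16467094951), Pow(843, Rational(1, 2)))) ≈ 1.3496e-5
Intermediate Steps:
Q = Rational(50, 3) (Q = Add(Rational(2, 3), Mul(Rational(-1, 3), -48)) = Add(Rational(2, 3), 16) = Rational(50, 3) ≈ 16.667)
Function('S')(d, V) = Mul(Rational(1, 3), Pow(843, Rational(1, 2))) (Function('S')(d, V) = Pow(Add(77, Rational(50, 3)), Rational(1, 2)) = Pow(Rational(281, 3), Rational(1, 2)) = Mul(Rational(1, 3), Pow(843, Rational(1, 2))))
Pow(Add(Pow(42, 3), Function('S')(242, -40)), -1) = Pow(Add(Pow(42, 3), Mul(Rational(1, 3), Pow(843, Rational(1, 2)))), -1) = Pow(Add(74088, Mul(Rational(1, 3), Pow(843, Rational(1, 2)))), -1)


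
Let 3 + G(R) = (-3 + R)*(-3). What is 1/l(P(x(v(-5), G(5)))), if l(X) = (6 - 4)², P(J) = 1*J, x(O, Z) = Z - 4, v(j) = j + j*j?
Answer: ¼ ≈ 0.25000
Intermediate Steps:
v(j) = j + j²
G(R) = 6 - 3*R (G(R) = -3 + (-3 + R)*(-3) = -3 + (9 - 3*R) = 6 - 3*R)
x(O, Z) = -4 + Z
P(J) = J
l(X) = 4 (l(X) = 2² = 4)
1/l(P(x(v(-5), G(5)))) = 1/4 = ¼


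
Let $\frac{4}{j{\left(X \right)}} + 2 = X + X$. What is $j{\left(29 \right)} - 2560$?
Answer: $- \frac{35839}{14} \approx -2559.9$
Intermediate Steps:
$j{\left(X \right)} = \frac{4}{-2 + 2 X}$ ($j{\left(X \right)} = \frac{4}{-2 + \left(X + X\right)} = \frac{4}{-2 + 2 X}$)
$j{\left(29 \right)} - 2560 = \frac{2}{-1 + 29} - 2560 = \frac{2}{28} - 2560 = 2 \cdot \frac{1}{28} - 2560 = \frac{1}{14} - 2560 = - \frac{35839}{14}$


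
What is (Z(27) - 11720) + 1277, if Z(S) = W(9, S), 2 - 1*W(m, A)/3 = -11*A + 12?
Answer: -9582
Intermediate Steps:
W(m, A) = -30 + 33*A (W(m, A) = 6 - 3*(-11*A + 12) = 6 - 3*(12 - 11*A) = 6 + (-36 + 33*A) = -30 + 33*A)
Z(S) = -30 + 33*S
(Z(27) - 11720) + 1277 = ((-30 + 33*27) - 11720) + 1277 = ((-30 + 891) - 11720) + 1277 = (861 - 11720) + 1277 = -10859 + 1277 = -9582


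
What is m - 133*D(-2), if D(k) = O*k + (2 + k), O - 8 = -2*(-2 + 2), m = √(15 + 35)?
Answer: 2128 + 5*√2 ≈ 2135.1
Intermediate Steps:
m = 5*√2 (m = √50 = 5*√2 ≈ 7.0711)
O = 8 (O = 8 - 2*(-2 + 2) = 8 - 2*0 = 8 + 0 = 8)
D(k) = 2 + 9*k (D(k) = 8*k + (2 + k) = 2 + 9*k)
m - 133*D(-2) = 5*√2 - 133*(2 + 9*(-2)) = 5*√2 - 133*(2 - 18) = 5*√2 - 133*(-16) = 5*√2 + 2128 = 2128 + 5*√2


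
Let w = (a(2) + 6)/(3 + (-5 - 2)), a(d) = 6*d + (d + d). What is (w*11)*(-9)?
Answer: 1089/2 ≈ 544.50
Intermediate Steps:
a(d) = 8*d (a(d) = 6*d + 2*d = 8*d)
w = -11/2 (w = (8*2 + 6)/(3 + (-5 - 2)) = (16 + 6)/(3 - 7) = 22/(-4) = 22*(-1/4) = -11/2 ≈ -5.5000)
(w*11)*(-9) = -11/2*11*(-9) = -121/2*(-9) = 1089/2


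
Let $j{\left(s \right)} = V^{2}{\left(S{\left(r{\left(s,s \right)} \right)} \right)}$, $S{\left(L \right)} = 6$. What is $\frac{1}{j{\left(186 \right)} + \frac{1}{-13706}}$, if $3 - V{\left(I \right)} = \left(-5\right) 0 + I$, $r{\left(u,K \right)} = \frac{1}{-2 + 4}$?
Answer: $\frac{13706}{123353} \approx 0.11111$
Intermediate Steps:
$r{\left(u,K \right)} = \frac{1}{2}$
$V{\left(I \right)} = 3 - I$ ($V{\left(I \right)} = 3 - \left(\left(-5\right) 0 + I\right) = 3 - \left(0 + I\right) = 3 - I$)
$j{\left(s \right)} = 9$ ($j{\left(s \right)} = \left(3 - 6\right)^{2} = \left(-3\right)^{2} = 9$)
$\frac{1}{j{\left(186 \right)} + \frac{1}{-13706}} = \frac{1}{9 + \frac{1}{-13706}} = \frac{1}{9 - \frac{1}{13706}} = \frac{1}{\frac{123353}{13706}} = \frac{13706}{123353}$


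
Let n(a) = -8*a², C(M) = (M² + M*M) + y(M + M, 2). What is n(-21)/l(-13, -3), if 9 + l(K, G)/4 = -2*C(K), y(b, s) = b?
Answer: 294/211 ≈ 1.3934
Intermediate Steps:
C(M) = 2*M + 2*M² (C(M) = (M² + M*M) + (M + M) = (M² + M²) + 2*M = 2*M² + 2*M = 2*M + 2*M²)
l(K, G) = -36 - 16*K*(1 + K) (l(K, G) = -36 + 4*(-4*K*(1 + K)) = -36 - 16*K*(1 + K))
n(-21)/l(-13, -3) = (-8*(-21)²)/(-36 - 16*(-13) - 16*(-13)²) = (-8*441)/(-36 + 208 - 16*169) = -3528/(-36 + 208 - 2704) = -3528/(-2532) = -3528*(-1/2532) = 294/211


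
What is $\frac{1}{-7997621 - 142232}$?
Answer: $- \frac{1}{8139853} \approx -1.2285 \cdot 10^{-7}$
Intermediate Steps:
$\frac{1}{-7997621 - 142232} = \frac{1}{-8139853} = - \frac{1}{8139853}$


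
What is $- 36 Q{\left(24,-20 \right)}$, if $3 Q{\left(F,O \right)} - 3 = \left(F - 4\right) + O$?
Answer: $-36$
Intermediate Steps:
$Q{\left(F,O \right)} = - \frac{1}{3} + \frac{F}{3} + \frac{O}{3}$ ($Q{\left(F,O \right)} = 1 + \frac{\left(F - 4\right) + O}{3} = 1 + \frac{\left(-4 + F\right) + O}{3} = 1 + \frac{-4 + F + O}{3} = 1 + \left(- \frac{4}{3} + \frac{F}{3} + \frac{O}{3}\right) = - \frac{1}{3} + \frac{F}{3} + \frac{O}{3}$)
$- 36 Q{\left(24,-20 \right)} = - 36 \left(- \frac{1}{3} + \frac{1}{3} \cdot 24 + \frac{1}{3} \left(-20\right)\right) = - 36 \left(- \frac{1}{3} + 8 - \frac{20}{3}\right) = \left(-36\right) 1 = -36$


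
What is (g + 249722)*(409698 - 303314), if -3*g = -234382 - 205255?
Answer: 126469618352/3 ≈ 4.2157e+10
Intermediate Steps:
g = 439637/3 (g = -(-234382 - 205255)/3 = -⅓*(-439637) = 439637/3 ≈ 1.4655e+5)
(g + 249722)*(409698 - 303314) = (439637/3 + 249722)*(409698 - 303314) = (1188803/3)*106384 = 126469618352/3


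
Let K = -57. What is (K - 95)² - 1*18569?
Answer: 4535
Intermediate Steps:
(K - 95)² - 1*18569 = (-57 - 95)² - 1*18569 = (-152)² - 18569 = 23104 - 18569 = 4535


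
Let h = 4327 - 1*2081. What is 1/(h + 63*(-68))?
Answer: -1/2038 ≈ -0.00049068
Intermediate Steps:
h = 2246 (h = 4327 - 2081 = 2246)
1/(h + 63*(-68)) = 1/(2246 + 63*(-68)) = 1/(2246 - 4284) = 1/(-2038) = -1/2038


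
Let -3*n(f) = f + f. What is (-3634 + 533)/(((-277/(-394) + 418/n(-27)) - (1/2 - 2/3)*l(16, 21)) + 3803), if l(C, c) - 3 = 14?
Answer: -5498073/6790162 ≈ -0.80971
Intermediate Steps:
l(C, c) = 17 (l(C, c) = 3 + 14 = 17)
n(f) = -2*f/3 (n(f) = -(f + f)/3 = -2*f/3)
(-3634 + 533)/(((-277/(-394) + 418/n(-27)) - (1/2 - 2/3)*l(16, 21)) + 3803) = (-3634 + 533)/(((-277/(-394) + 418/((-⅔*(-27)))) - (1/2 - 2/3)*17) + 3803) = -3101/(((-277*(-1/394) + 418/18) - (1*(½) - 2*⅓)*17) + 3803) = -3101/(((277/394 + 418*(1/18)) - (½ - ⅔)*17) + 3803) = -3101/(((277/394 + 209/9) - (-1)*17/6) + 3803) = -3101/((84839/3546 - 1*(-17/6)) + 3803) = -3101/((84839/3546 + 17/6) + 3803) = -3101/(47443/1773 + 3803) = -3101/6790162/1773 = -3101*1773/6790162 = -5498073/6790162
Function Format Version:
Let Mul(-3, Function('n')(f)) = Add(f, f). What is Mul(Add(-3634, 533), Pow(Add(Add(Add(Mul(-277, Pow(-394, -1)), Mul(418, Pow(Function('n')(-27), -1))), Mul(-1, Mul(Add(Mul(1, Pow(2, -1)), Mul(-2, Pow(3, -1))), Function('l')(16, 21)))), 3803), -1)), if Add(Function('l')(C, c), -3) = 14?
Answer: Rational(-5498073, 6790162) ≈ -0.80971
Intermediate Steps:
Function('l')(C, c) = 17 (Function('l')(C, c) = Add(3, 14) = 17)
Function('n')(f) = Mul(Rational(-2, 3), f) (Function('n')(f) = Mul(Rational(-1, 3), Add(f, f)) = Mul(Rational(-1, 3), Mul(2, f)) = Mul(Rational(-2, 3), f))
Mul(Add(-3634, 533), Pow(Add(Add(Add(Mul(-277, Pow(-394, -1)), Mul(418, Pow(Function('n')(-27), -1))), Mul(-1, Mul(Add(Mul(1, Pow(2, -1)), Mul(-2, Pow(3, -1))), Function('l')(16, 21)))), 3803), -1)) = Mul(Add(-3634, 533), Pow(Add(Add(Add(Mul(-277, Pow(-394, -1)), Mul(418, Pow(Mul(Rational(-2, 3), -27), -1))), Mul(-1, Mul(Add(Mul(1, Pow(2, -1)), Mul(-2, Pow(3, -1))), 17))), 3803), -1)) = Mul(-3101, Pow(Add(Add(Add(Mul(-277, Rational(-1, 394)), Mul(418, Pow(18, -1))), Mul(-1, Mul(Add(Mul(1, Rational(1, 2)), Mul(-2, Rational(1, 3))), 17))), 3803), -1)) = Mul(-3101, Pow(Add(Add(Add(Rational(277, 394), Mul(418, Rational(1, 18))), Mul(-1, Mul(Add(Rational(1, 2), Rational(-2, 3)), 17))), 3803), -1)) = Mul(-3101, Pow(Add(Add(Add(Rational(277, 394), Rational(209, 9)), Mul(-1, Mul(Rational(-1, 6), 17))), 3803), -1)) = Mul(-3101, Pow(Add(Add(Rational(84839, 3546), Mul(-1, Rational(-17, 6))), 3803), -1)) = Mul(-3101, Pow(Add(Add(Rational(84839, 3546), Rational(17, 6)), 3803), -1)) = Mul(-3101, Pow(Add(Rational(47443, 1773), 3803), -1)) = Mul(-3101, Pow(Rational(6790162, 1773), -1)) = Mul(-3101, Rational(1773, 6790162)) = Rational(-5498073, 6790162)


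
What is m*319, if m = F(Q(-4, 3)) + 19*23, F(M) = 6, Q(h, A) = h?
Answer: 141317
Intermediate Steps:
m = 443 (m = 6 + 19*23 = 6 + 437 = 443)
m*319 = 443*319 = 141317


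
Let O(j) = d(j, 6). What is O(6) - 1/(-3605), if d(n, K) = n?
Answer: 21631/3605 ≈ 6.0003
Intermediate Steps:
O(j) = j
O(6) - 1/(-3605) = 6 - 1/(-3605) = 6 - 1*(-1/3605) = 6 + 1/3605 = 21631/3605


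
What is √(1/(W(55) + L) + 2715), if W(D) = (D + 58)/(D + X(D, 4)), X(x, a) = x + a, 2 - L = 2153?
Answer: 9*√2013607902521/245101 ≈ 52.106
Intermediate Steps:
L = -2151 (L = 2 - 1*2153 = 2 - 2153 = -2151)
X(x, a) = a + x
W(D) = (58 + D)/(4 + 2*D) (W(D) = (D + 58)/(D + (4 + D)) = (58 + D)/(4 + 2*D))
√(1/(W(55) + L) + 2715) = √(1/((58 + 55)/(2*(2 + 55)) - 2151) + 2715) = √(1/((½)*113/57 - 2151) + 2715) = √(1/((½)*(1/57)*113 - 2151) + 2715) = √(1/(113/114 - 2151) + 2715) = √(1/(-245101/114) + 2715) = √(-114/245101 + 2715) = √(665449101/245101) = 9*√2013607902521/245101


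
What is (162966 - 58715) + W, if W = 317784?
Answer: 422035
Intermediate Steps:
(162966 - 58715) + W = (162966 - 58715) + 317784 = 104251 + 317784 = 422035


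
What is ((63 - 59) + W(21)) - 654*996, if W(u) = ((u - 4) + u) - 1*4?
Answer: -651346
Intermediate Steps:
W(u) = -8 + 2*u (W(u) = ((-4 + u) + u) - 4 = (-4 + 2*u) - 4 = -8 + 2*u)
((63 - 59) + W(21)) - 654*996 = ((63 - 59) + (-8 + 2*21)) - 654*996 = (4 + (-8 + 42)) - 651384 = (4 + 34) - 651384 = 38 - 651384 = -651346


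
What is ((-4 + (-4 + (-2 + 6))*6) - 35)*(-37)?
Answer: 1443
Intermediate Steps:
((-4 + (-4 + (-2 + 6))*6) - 35)*(-37) = ((-4 + (-4 + 4)*6) - 35)*(-37) = ((-4 + 0*6) - 35)*(-37) = ((-4 + 0) - 35)*(-37) = (-4 - 35)*(-37) = -39*(-37) = 1443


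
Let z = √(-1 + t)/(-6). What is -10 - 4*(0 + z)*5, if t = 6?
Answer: -10 + 10*√5/3 ≈ -2.5464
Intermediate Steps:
z = -√5/6 (z = √(-1 + 6)/(-6) = √5*(-⅙) = -√5/6 ≈ -0.37268)
-10 - 4*(0 + z)*5 = -10 - 4*(0 - √5/6)*5 = -10 - (-2)*√5/3*5 = -10 + (2*√5/3)*5 = -10 + 10*√5/3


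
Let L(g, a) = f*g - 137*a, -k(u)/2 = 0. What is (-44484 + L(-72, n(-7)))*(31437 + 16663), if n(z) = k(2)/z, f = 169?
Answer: -2724961200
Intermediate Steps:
k(u) = 0 (k(u) = -2*0 = 0)
n(z) = 0 (n(z) = 0/z = 0)
L(g, a) = -137*a + 169*g (L(g, a) = 169*g - 137*a = -137*a + 169*g)
(-44484 + L(-72, n(-7)))*(31437 + 16663) = (-44484 + (-137*0 + 169*(-72)))*(31437 + 16663) = (-44484 + (0 - 12168))*48100 = (-44484 - 12168)*48100 = -56652*48100 = -2724961200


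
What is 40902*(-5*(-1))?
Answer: 204510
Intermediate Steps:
40902*(-5*(-1)) = 40902*5 = 204510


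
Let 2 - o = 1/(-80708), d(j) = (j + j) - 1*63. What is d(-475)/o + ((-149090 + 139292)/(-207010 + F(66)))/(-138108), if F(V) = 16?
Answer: -389539384525767929/769085483762964 ≈ -506.50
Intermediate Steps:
d(j) = -63 + 2*j (d(j) = 2*j - 63 = -63 + 2*j)
o = 161417/80708 (o = 2 - 1/(-80708) = 2 - 1*(-1/80708) = 2 + 1/80708 = 161417/80708 ≈ 2.0000)
d(-475)/o + ((-149090 + 139292)/(-207010 + F(66)))/(-138108) = (-63 + 2*(-475))/(161417/80708) + ((-149090 + 139292)/(-207010 + 16))/(-138108) = (-63 - 950)*(80708/161417) - 9798/(-206994)*(-1/138108) = -1013*80708/161417 - 9798*(-1/206994)*(-1/138108) = -81757204/161417 + (1633/34499)*(-1/138108) = -81757204/161417 - 1633/4764587892 = -389539384525767929/769085483762964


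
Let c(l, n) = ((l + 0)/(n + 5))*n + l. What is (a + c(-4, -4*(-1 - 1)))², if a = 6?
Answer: 36/169 ≈ 0.21302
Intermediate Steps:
c(l, n) = l + l*n/(5 + n) (c(l, n) = (l/(5 + n))*n + l = l*n/(5 + n) + l = l + l*n/(5 + n))
(a + c(-4, -4*(-1 - 1)))² = (6 - 4*(5 + 2*(-4*(-1 - 1)))/(5 - 4*(-1 - 1)))² = (6 - 4*(5 + 2*(-4*(-2)))/(5 - 4*(-2)))² = (6 - 4*(5 + 2*8)/(5 + 8))² = (6 - 4*(5 + 16)/13)² = (6 - 4*1/13*21)² = (6 - 84/13)² = (-6/13)² = 36/169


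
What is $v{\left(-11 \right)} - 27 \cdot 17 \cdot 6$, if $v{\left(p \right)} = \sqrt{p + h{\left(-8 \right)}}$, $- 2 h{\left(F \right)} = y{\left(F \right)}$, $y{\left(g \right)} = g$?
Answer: $-2754 + i \sqrt{7} \approx -2754.0 + 2.6458 i$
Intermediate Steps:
$h{\left(F \right)} = - \frac{F}{2}$
$v{\left(p \right)} = \sqrt{4 + p}$ ($v{\left(p \right)} = \sqrt{p - -4} = \sqrt{p + 4} = \sqrt{4 + p}$)
$v{\left(-11 \right)} - 27 \cdot 17 \cdot 6 = \sqrt{4 - 11} - 27 \cdot 17 \cdot 6 = \sqrt{-7} - 27 \cdot 102 = i \sqrt{7} - 2754 = -2754 + i \sqrt{7}$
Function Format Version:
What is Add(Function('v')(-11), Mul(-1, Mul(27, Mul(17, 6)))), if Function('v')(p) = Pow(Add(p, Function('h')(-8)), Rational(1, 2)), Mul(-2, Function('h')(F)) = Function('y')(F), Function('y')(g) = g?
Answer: Add(-2754, Mul(I, Pow(7, Rational(1, 2)))) ≈ Add(-2754.0, Mul(2.6458, I))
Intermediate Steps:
Function('h')(F) = Mul(Rational(-1, 2), F)
Function('v')(p) = Pow(Add(4, p), Rational(1, 2)) (Function('v')(p) = Pow(Add(p, Mul(Rational(-1, 2), -8)), Rational(1, 2)) = Pow(Add(p, 4), Rational(1, 2)) = Pow(Add(4, p), Rational(1, 2)))
Add(Function('v')(-11), Mul(-1, Mul(27, Mul(17, 6)))) = Add(Pow(Add(4, -11), Rational(1, 2)), Mul(-1, Mul(27, Mul(17, 6)))) = Add(Pow(-7, Rational(1, 2)), Mul(-1, Mul(27, 102))) = Add(Mul(I, Pow(7, Rational(1, 2))), Mul(-1, 2754)) = Add(Mul(I, Pow(7, Rational(1, 2))), -2754) = Add(-2754, Mul(I, Pow(7, Rational(1, 2))))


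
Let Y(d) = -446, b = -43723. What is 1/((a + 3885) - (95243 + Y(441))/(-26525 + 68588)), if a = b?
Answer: -14021/558600197 ≈ -2.5100e-5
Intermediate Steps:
a = -43723
1/((a + 3885) - (95243 + Y(441))/(-26525 + 68588)) = 1/((-43723 + 3885) - (95243 - 446)/(-26525 + 68588)) = 1/(-39838 - 94797/42063) = 1/(-39838 - 1*31599/14021) = 1/(-39838 - 31599/14021) = 1/(-558600197/14021) = -14021/558600197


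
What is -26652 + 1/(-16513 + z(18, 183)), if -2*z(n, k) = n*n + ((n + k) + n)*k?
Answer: -1956976406/73427 ≈ -26652.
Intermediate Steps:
z(n, k) = -n²/2 - k*(k + 2*n)/2 (z(n, k) = -(n*n + ((n + k) + n)*k)/2 = -(n² + ((k + n) + n)*k)/2 = -(n² + (k + 2*n)*k)/2 = -(n² + k*(k + 2*n))/2 = -n²/2 - k*(k + 2*n)/2)
-26652 + 1/(-16513 + z(18, 183)) = -26652 + 1/(-16513 + (-½*183² - ½*18² - 1*183*18)) = -26652 + 1/(-16513 + (-½*33489 - ½*324 - 3294)) = -26652 + 1/(-16513 + (-33489/2 - 162 - 3294)) = -26652 + 1/(-16513 - 40401/2) = -26652 + 1/(-73427/2) = -26652 - 2/73427 = -1956976406/73427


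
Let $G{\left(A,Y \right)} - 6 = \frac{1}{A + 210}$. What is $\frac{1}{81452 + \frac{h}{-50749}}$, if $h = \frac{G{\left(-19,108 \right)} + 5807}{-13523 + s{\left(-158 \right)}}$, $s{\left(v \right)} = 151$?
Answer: $\frac{1705468223}{138913797714405} \approx 1.2277 \cdot 10^{-5}$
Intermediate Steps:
$G{\left(A,Y \right)} = 6 + \frac{1}{210 + A}$ ($G{\left(A,Y \right)} = 6 + \frac{1}{A + 210} = 6 + \frac{1}{210 + A}$)
$h = - \frac{277571}{638513}$ ($h = \frac{\frac{1261 + 6 \left(-19\right)}{210 - 19} + 5807}{-13523 + 151} = \frac{\frac{1261 - 114}{191} + 5807}{-13372} = \left(\frac{1}{191} \cdot 1147 + 5807\right) \left(- \frac{1}{13372}\right) = \left(\frac{1147}{191} + 5807\right) \left(- \frac{1}{13372}\right) = \frac{1110284}{191} \left(- \frac{1}{13372}\right) = - \frac{277571}{638513} \approx -0.43471$)
$\frac{1}{81452 + \frac{h}{-50749}} = \frac{1}{81452 - \frac{277571}{638513 \left(-50749\right)}} = \frac{1}{81452 - - \frac{14609}{1705468223}} = \frac{1}{81452 + \frac{14609}{1705468223}} = \frac{1}{\frac{138913797714405}{1705468223}} = \frac{1705468223}{138913797714405}$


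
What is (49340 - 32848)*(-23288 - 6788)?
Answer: -496013392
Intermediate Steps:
(49340 - 32848)*(-23288 - 6788) = 16492*(-30076) = -496013392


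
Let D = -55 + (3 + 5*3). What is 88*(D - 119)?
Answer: -13728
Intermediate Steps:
D = -37 (D = -55 + (3 + 15) = -55 + 18 = -37)
88*(D - 119) = 88*(-37 - 119) = 88*(-156) = -13728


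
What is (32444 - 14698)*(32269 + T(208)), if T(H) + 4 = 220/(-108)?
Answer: 15458540600/27 ≈ 5.7254e+8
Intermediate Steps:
T(H) = -163/27 (T(H) = -4 + 220/(-108) = -4 + 220*(-1/108) = -4 - 55/27 = -163/27)
(32444 - 14698)*(32269 + T(208)) = (32444 - 14698)*(32269 - 163/27) = 17746*(871100/27) = 15458540600/27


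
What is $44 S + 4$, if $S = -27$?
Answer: $-1184$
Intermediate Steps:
$44 S + 4 = 44 \left(-27\right) + 4 = -1188 + 4 = -1184$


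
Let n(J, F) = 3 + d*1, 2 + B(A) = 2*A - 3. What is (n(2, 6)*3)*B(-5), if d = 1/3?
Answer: -150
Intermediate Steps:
d = ⅓ ≈ 0.33333
B(A) = -5 + 2*A (B(A) = -2 + (2*A - 3) = -2 + (-3 + 2*A) = -5 + 2*A)
n(J, F) = 10/3 (n(J, F) = 3 + (⅓)*1 = 3 + ⅓ = 10/3)
(n(2, 6)*3)*B(-5) = ((10/3)*3)*(-5 + 2*(-5)) = 10*(-5 - 10) = 10*(-15) = -150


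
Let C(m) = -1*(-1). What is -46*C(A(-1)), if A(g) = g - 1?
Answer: -46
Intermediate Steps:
A(g) = -1 + g
C(m) = 1
-46*C(A(-1)) = -46*1 = -46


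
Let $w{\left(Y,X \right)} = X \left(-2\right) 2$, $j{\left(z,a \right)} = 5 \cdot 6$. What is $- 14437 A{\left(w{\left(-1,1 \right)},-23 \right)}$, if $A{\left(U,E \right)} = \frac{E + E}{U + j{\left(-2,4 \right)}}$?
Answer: $\frac{332051}{13} \approx 25542.0$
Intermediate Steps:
$j{\left(z,a \right)} = 30$
$w{\left(Y,X \right)} = - 4 X$ ($w{\left(Y,X \right)} = - 2 X 2 = - 4 X$)
$A{\left(U,E \right)} = \frac{2 E}{30 + U}$ ($A{\left(U,E \right)} = \frac{E + E}{U + 30} = \frac{2 E}{30 + U}$)
$- 14437 A{\left(w{\left(-1,1 \right)},-23 \right)} = - 14437 \cdot 2 \left(-23\right) \frac{1}{30 - 4} = - 14437 \cdot 2 \left(-23\right) \frac{1}{26} = \left(-14437\right) \left(- \frac{23}{13}\right) = \frac{332051}{13}$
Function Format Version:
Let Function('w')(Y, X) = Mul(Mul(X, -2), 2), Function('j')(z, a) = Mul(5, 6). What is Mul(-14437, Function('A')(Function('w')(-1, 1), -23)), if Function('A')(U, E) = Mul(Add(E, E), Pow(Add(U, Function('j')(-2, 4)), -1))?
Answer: Rational(332051, 13) ≈ 25542.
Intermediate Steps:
Function('j')(z, a) = 30
Function('w')(Y, X) = Mul(-4, X) (Function('w')(Y, X) = Mul(Mul(-2, X), 2) = Mul(-4, X))
Function('A')(U, E) = Mul(2, E, Pow(Add(30, U), -1)) (Function('A')(U, E) = Mul(Add(E, E), Pow(Add(U, 30), -1)) = Mul(Mul(2, E), Pow(Add(30, U), -1)) = Mul(2, E, Pow(Add(30, U), -1)))
Mul(-14437, Function('A')(Function('w')(-1, 1), -23)) = Mul(-14437, Mul(2, -23, Pow(Add(30, Mul(-4, 1)), -1))) = Mul(-14437, Mul(2, -23, Pow(Add(30, -4), -1))) = Mul(-14437, Mul(2, -23, Pow(26, -1))) = Mul(-14437, Mul(2, -23, Rational(1, 26))) = Mul(-14437, Rational(-23, 13)) = Rational(332051, 13)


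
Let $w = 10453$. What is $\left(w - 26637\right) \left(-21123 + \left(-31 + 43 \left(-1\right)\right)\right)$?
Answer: $343052248$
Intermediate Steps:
$\left(w - 26637\right) \left(-21123 + \left(-31 + 43 \left(-1\right)\right)\right) = \left(10453 - 26637\right) \left(-21123 + \left(-31 + 43 \left(-1\right)\right)\right) = - 16184 \left(-21123 - 74\right) = \left(-16184\right) \left(-21197\right) = 343052248$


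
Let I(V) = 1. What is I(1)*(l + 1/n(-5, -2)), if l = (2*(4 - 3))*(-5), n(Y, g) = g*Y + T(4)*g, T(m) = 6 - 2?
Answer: -19/2 ≈ -9.5000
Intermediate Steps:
T(m) = 4
n(Y, g) = 4*g + Y*g (n(Y, g) = g*Y + 4*g = Y*g + 4*g = 4*g + Y*g)
l = -10 (l = (2*1)*(-5) = 2*(-5) = -10)
I(1)*(l + 1/n(-5, -2)) = 1*(-10 + 1/(-2*(4 - 5))) = 1*(-10 + 1/(-2*(-1))) = 1*(-10 + 1/2) = 1*(-10 + ½) = 1*(-19/2) = -19/2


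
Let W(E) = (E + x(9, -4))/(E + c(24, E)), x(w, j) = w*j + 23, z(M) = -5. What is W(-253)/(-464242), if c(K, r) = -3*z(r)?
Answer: -19/7892114 ≈ -2.4075e-6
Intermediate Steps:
x(w, j) = 23 + j*w (x(w, j) = j*w + 23 = 23 + j*w)
c(K, r) = 15 (c(K, r) = -3*(-5) = 15)
W(E) = (-13 + E)/(15 + E) (W(E) = (E + (23 - 4*9))/(E + 15) = (E + (23 - 36))/(15 + E) = (E - 13)/(15 + E) = (-13 + E)/(15 + E))
W(-253)/(-464242) = ((-13 - 253)/(15 - 253))/(-464242) = (-266/(-238))*(-1/464242) = -1/238*(-266)*(-1/464242) = (19/17)*(-1/464242) = -19/7892114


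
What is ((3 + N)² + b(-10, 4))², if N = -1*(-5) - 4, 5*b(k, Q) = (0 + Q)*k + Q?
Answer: 1936/25 ≈ 77.440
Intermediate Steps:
b(k, Q) = Q/5 + Q*k/5 (b(k, Q) = ((0 + Q)*k + Q)/5 = (Q*k + Q)/5 = (Q + Q*k)/5 = Q/5 + Q*k/5)
N = 1 (N = 5 - 4 = 1)
((3 + N)² + b(-10, 4))² = ((3 + 1)² + (⅕)*4*(1 - 10))² = (4² + (⅕)*4*(-9))² = (16 - 36/5)² = (44/5)² = 1936/25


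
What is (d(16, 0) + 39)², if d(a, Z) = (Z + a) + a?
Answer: 5041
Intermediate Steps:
d(a, Z) = Z + 2*a
(d(16, 0) + 39)² = ((0 + 2*16) + 39)² = ((0 + 32) + 39)² = (32 + 39)² = 71² = 5041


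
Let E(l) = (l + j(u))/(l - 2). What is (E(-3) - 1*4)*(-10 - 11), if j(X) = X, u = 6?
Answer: 483/5 ≈ 96.600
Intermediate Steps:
E(l) = (6 + l)/(-2 + l) (E(l) = (l + 6)/(l - 2) = (6 + l)/(-2 + l))
(E(-3) - 1*4)*(-10 - 11) = ((6 - 3)/(-2 - 3) - 1*4)*(-10 - 11) = (3/(-5) - 4)*(-21) = (-⅕*3 - 4)*(-21) = (-⅗ - 4)*(-21) = -23/5*(-21) = 483/5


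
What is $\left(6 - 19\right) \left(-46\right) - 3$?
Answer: $595$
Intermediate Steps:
$\left(6 - 19\right) \left(-46\right) - 3 = \left(-13\right) \left(-46\right) - 3 = 598 - 3 = 595$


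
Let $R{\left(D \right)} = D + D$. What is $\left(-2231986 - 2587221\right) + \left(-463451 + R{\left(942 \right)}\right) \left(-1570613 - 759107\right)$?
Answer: $1075317052033$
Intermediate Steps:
$R{\left(D \right)} = 2 D$
$\left(-2231986 - 2587221\right) + \left(-463451 + R{\left(942 \right)}\right) \left(-1570613 - 759107\right) = \left(-2231986 - 2587221\right) + \left(-463451 + 2 \cdot 942\right) \left(-1570613 - 759107\right) = -4819207 + \left(-463451 + 1884\right) \left(-2329720\right) = -4819207 - -1075321871240 = -4819207 + 1075321871240 = 1075317052033$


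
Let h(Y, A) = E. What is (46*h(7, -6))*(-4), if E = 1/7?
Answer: -184/7 ≈ -26.286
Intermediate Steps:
E = ⅐ ≈ 0.14286
h(Y, A) = ⅐
(46*h(7, -6))*(-4) = (46*(⅐))*(-4) = (46/7)*(-4) = -184/7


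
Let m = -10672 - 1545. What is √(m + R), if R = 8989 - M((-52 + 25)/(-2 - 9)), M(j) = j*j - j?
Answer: 14*I*√1995/11 ≈ 56.847*I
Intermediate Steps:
m = -12217
M(j) = j² - j
R = 1087237/121 (R = 8989 - (-52 + 25)/(-2 - 9)*(-1 + (-52 + 25)/(-2 - 9)) = 8989 - (-27/(-11))*(-1 - 27/(-11)) = 8989 - (-27*(-1/11))*(-1 - 27*(-1/11)) = 8989 - 27*(-1 + 27/11)/11 = 8989 - 27*16/(11*11) = 8989 - 1*432/121 = 8989 - 432/121 = 1087237/121 ≈ 8985.4)
√(m + R) = √(-12217 + 1087237/121) = √(-391020/121) = 14*I*√1995/11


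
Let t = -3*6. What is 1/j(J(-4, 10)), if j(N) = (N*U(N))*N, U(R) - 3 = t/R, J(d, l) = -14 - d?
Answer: 1/480 ≈ 0.0020833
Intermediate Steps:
t = -18
U(R) = 3 - 18/R
j(N) = N²*(3 - 18/N) (j(N) = (N*(3 - 18/N))*N = N²*(3 - 18/N))
1/j(J(-4, 10)) = 1/(3*(-14 - 1*(-4))*(-6 + (-14 - 1*(-4)))) = 1/(3*(-14 + 4)*(-6 + (-14 + 4))) = 1/(3*(-10)*(-6 - 10)) = 1/(3*(-10)*(-16)) = 1/480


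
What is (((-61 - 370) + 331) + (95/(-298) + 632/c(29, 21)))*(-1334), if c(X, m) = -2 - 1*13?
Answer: 424719587/2235 ≈ 1.9003e+5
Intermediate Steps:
c(X, m) = -15 (c(X, m) = -2 - 13 = -15)
(((-61 - 370) + 331) + (95/(-298) + 632/c(29, 21)))*(-1334) = (((-61 - 370) + 331) + (95/(-298) + 632/(-15)))*(-1334) = ((-431 + 331) + (95*(-1/298) + 632*(-1/15)))*(-1334) = (-100 + (-95/298 - 632/15))*(-1334) = (-100 - 189761/4470)*(-1334) = -636761/4470*(-1334) = 424719587/2235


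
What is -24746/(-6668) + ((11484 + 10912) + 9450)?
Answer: 106186937/3334 ≈ 31850.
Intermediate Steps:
-24746/(-6668) + ((11484 + 10912) + 9450) = -24746*(-1/6668) + (22396 + 9450) = 12373/3334 + 31846 = 106186937/3334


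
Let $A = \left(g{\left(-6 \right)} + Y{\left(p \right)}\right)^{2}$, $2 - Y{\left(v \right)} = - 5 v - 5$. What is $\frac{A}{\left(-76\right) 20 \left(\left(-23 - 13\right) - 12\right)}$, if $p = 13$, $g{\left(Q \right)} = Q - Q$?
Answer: $\frac{27}{380} \approx 0.071053$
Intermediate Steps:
$g{\left(Q \right)} = 0$
$Y{\left(v \right)} = 7 + 5 v$ ($Y{\left(v \right)} = 2 - \left(- 5 v - 5\right) = 2 - \left(-5 - 5 v\right) = 2 + \left(5 + 5 v\right) = 7 + 5 v$)
$A = 5184$ ($A = \left(0 + \left(7 + 5 \cdot 13\right)\right)^{2} = \left(0 + \left(7 + 65\right)\right)^{2} = \left(0 + 72\right)^{2} = 72^{2} = 5184$)
$\frac{A}{\left(-76\right) 20 \left(\left(-23 - 13\right) - 12\right)} = \frac{5184}{\left(-76\right) 20 \left(\left(-23 - 13\right) - 12\right)} = \frac{5184}{\left(-1520\right) \left(-36 - 12\right)} = \frac{5184}{\left(-1520\right) \left(-48\right)} = \frac{5184}{72960} = 5184 \cdot \frac{1}{72960} = \frac{27}{380}$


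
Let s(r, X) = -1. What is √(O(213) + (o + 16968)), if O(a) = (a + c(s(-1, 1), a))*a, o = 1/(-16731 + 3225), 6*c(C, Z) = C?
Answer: √2841135861837/6753 ≈ 249.60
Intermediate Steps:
c(C, Z) = C/6
o = -1/13506 (o = 1/(-13506) = -1/13506 ≈ -7.4041e-5)
O(a) = a*(-⅙ + a) (O(a) = (a + (⅙)*(-1))*a = (a - ⅙)*a = (-⅙ + a)*a = a*(-⅙ + a))
√(O(213) + (o + 16968)) = √(213*(-⅙ + 213) + (-1/13506 + 16968)) = √(213*(1277/6) + 229169807/13506) = √(90667/2 + 229169807/13506) = √(420722029/6753) = √2841135861837/6753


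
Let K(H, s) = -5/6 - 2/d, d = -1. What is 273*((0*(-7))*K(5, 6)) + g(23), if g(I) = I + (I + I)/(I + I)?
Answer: 24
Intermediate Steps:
K(H, s) = 7/6 (K(H, s) = -5/6 - 2/(-1) = -5*1/6 - 2*(-1) = -5/6 + 2 = 7/6)
g(I) = 1 + I (g(I) = I + (2*I)/((2*I)) = I + (2*I)*(1/(2*I)) = I + 1 = 1 + I)
273*((0*(-7))*K(5, 6)) + g(23) = 273*((0*(-7))*(7/6)) + (1 + 23) = 273*(0*(7/6)) + 24 = 273*0 + 24 = 0 + 24 = 24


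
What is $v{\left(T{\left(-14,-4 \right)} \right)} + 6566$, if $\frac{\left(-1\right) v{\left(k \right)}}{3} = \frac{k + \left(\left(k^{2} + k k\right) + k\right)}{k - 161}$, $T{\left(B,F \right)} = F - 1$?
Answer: $\frac{545038}{83} \approx 6566.7$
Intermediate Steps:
$T{\left(B,F \right)} = -1 + F$
$v{\left(k \right)} = - \frac{3 \left(2 k + 2 k^{2}\right)}{-161 + k}$ ($v{\left(k \right)} = - 3 \frac{k + \left(\left(k^{2} + k k\right) + k\right)}{k - 161} = - 3 \frac{k + \left(\left(k^{2} + k^{2}\right) + k\right)}{-161 + k} = - 3 \frac{k + \left(2 k^{2} + k\right)}{-161 + k} = - 3 \frac{k + \left(k + 2 k^{2}\right)}{-161 + k} = - 3 \frac{2 k + 2 k^{2}}{-161 + k} = - \frac{3 \left(2 k + 2 k^{2}\right)}{-161 + k}$)
$v{\left(T{\left(-14,-4 \right)} \right)} + 6566 = - \frac{6 \left(-1 - 4\right) \left(1 - 5\right)}{-161 - 5} + 6566 = \left(-6\right) \left(-5\right) \frac{1}{-161 - 5} \left(1 - 5\right) + 6566 = \left(-6\right) \left(-5\right) \frac{1}{-166} \left(-4\right) + 6566 = \left(-6\right) \left(-5\right) \left(- \frac{1}{166}\right) \left(-4\right) + 6566 = \frac{60}{83} + 6566 = \frac{545038}{83}$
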